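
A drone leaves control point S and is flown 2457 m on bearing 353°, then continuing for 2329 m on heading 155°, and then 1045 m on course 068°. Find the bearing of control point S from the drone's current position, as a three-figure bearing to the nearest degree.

Leg 1 (353°, 2457 m): east 2457 sin 353° = -299.43, north 2457 cos 353° = 2438.69
Leg 2 (155°, 2329 m): east 2329 sin 155° = 984.28, north 2329 cos 155° = -2110.79
Leg 3 (068°, 1045 m): east 1045 sin 68° = 968.91, north 1045 cos 68° = 391.46
Net displacement: 1653.75 east, 719.36 north. Direction back to start is (-1653.75, -719.36): bearing = atan2(-1653.75, -719.36) mod 360° = 246.49° ≈ 246°.

246°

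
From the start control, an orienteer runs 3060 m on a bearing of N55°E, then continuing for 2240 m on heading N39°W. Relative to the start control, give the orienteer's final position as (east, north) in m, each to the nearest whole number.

Leg 1 (N55°E, 3060 m): east 3060 sin 55° = 2506.61, north 3060 cos 55° = 1755.14
Leg 2 (N39°W, 2240 m): east 2240 sin 321° = -1409.68, north 2240 cos 321° = 1740.81
Summing: 1096.93 m east, 3495.95 m north → (1097, 3496).

(1097, 3496)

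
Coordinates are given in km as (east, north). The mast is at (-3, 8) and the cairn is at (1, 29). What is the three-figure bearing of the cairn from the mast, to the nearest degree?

Δeast = 1 − -3 = 4.00; Δnorth = 29 − 8 = 21.00.
Bearing = atan2(Δeast, Δnorth) mod 360° = 10.78° ≈ 011°.

011°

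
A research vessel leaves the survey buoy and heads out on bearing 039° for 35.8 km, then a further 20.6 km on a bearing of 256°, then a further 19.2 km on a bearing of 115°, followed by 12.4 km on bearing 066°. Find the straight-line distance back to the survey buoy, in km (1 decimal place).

Leg 1 (039°, 35.8 km): east 35.8 sin 39° = 22.53, north 35.8 cos 39° = 27.82
Leg 2 (256°, 20.6 km): east 20.6 sin 256° = -19.99, north 20.6 cos 256° = -4.98
Leg 3 (115°, 19.2 km): east 19.2 sin 115° = 17.40, north 19.2 cos 115° = -8.11
Leg 4 (066°, 12.4 km): east 12.4 sin 66° = 11.33, north 12.4 cos 66° = 5.04
Net: 31.27 east, 19.77 north. Distance = √((31.27)² + (19.77)²) = 36.995 km.

37.0 km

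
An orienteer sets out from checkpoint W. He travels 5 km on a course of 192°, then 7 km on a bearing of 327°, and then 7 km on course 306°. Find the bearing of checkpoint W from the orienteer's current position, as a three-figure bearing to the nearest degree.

116°

Leg 1 (192°, 5 km): east 5 sin 192° = -1.04, north 5 cos 192° = -4.89
Leg 2 (327°, 7 km): east 7 sin 327° = -3.81, north 7 cos 327° = 5.87
Leg 3 (306°, 7 km): east 7 sin 306° = -5.66, north 7 cos 306° = 4.11
Net displacement: -10.52 east, 5.09 north. Direction back to start is (10.52, -5.09): bearing = atan2(10.52, -5.09) mod 360° = 115.85° ≈ 116°.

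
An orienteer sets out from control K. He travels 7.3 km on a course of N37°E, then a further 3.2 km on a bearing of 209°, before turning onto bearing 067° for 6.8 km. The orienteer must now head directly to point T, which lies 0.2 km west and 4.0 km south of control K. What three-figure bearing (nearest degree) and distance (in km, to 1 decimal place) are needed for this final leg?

Leg 1 (N37°E, 7.3 km): east 7.3 sin 37° = 4.39, north 7.3 cos 37° = 5.83
Leg 2 (209°, 3.2 km): east 3.2 sin 209° = -1.55, north 3.2 cos 209° = -2.80
Leg 3 (067°, 6.8 km): east 6.8 sin 67° = 6.26, north 6.8 cos 67° = 2.66
Current position: (9.10, 5.69). Target: (-0.2, -4.0). Remaining: Δeast = -9.30, Δnorth = -9.69.
Bearing = atan2(-9.30, -9.69) mod 360° = 223.83°; distance = √((-9.30)² + (-9.69)²) = 13.430 km.

224°, 13.4 km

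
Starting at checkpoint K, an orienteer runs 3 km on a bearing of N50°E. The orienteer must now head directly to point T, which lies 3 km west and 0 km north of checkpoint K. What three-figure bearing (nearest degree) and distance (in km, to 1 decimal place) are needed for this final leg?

250°, 5.6 km

Leg 1 (N50°E, 3 km): east 3 sin 50° = 2.30, north 3 cos 50° = 1.93
Current position: (2.30, 1.93). Target: (-3, 0). Remaining: Δeast = -5.30, Δnorth = -1.93.
Bearing = atan2(-5.30, -1.93) mod 360° = 250.00°; distance = √((-5.30)² + (-1.93)²) = 5.638 km.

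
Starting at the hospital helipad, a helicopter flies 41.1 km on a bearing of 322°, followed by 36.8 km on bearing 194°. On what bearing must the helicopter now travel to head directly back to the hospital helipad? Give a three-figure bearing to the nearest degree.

Leg 1 (322°, 41.1 km): east 41.1 sin 322° = -25.30, north 41.1 cos 322° = 32.39
Leg 2 (194°, 36.8 km): east 36.8 sin 194° = -8.90, north 36.8 cos 194° = -35.71
Net displacement: -34.21 east, -3.32 north. Direction back to start is (34.21, 3.32): bearing = atan2(34.21, 3.32) mod 360° = 84.46° ≈ 084°.

084°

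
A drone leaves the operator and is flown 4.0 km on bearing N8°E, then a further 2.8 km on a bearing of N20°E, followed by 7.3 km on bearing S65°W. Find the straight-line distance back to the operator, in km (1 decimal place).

6.2 km

Leg 1 (N8°E, 4.0 km): east 4.0 sin 8° = 0.56, north 4.0 cos 8° = 3.96
Leg 2 (N20°E, 2.8 km): east 2.8 sin 20° = 0.96, north 2.8 cos 20° = 2.63
Leg 3 (S65°W, 7.3 km): east 7.3 sin 245° = -6.62, north 7.3 cos 245° = -3.09
Net: -5.10 east, 3.51 north. Distance = √((-5.10)² + (3.51)²) = 6.191 km.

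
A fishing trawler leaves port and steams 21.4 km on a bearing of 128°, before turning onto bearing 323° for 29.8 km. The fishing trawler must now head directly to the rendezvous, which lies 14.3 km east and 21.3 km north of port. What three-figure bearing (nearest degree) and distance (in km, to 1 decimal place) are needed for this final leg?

Leg 1 (128°, 21.4 km): east 21.4 sin 128° = 16.86, north 21.4 cos 128° = -13.18
Leg 2 (323°, 29.8 km): east 29.8 sin 323° = -17.93, north 29.8 cos 323° = 23.80
Current position: (-1.07, 10.62). Target: (14.3, 21.3). Remaining: Δeast = 15.37, Δnorth = 10.68.
Bearing = atan2(15.37, 10.68) mod 360° = 55.22°; distance = √((15.37)² + (10.68)²) = 18.714 km.

055°, 18.7 km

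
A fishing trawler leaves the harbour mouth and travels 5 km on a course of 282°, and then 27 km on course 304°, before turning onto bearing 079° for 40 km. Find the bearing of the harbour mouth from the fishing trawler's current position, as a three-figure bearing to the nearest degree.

207°

Leg 1 (282°, 5 km): east 5 sin 282° = -4.89, north 5 cos 282° = 1.04
Leg 2 (304°, 27 km): east 27 sin 304° = -22.38, north 27 cos 304° = 15.10
Leg 3 (079°, 40 km): east 40 sin 79° = 39.27, north 40 cos 79° = 7.63
Net displacement: 11.99 east, 23.77 north. Direction back to start is (-11.99, -23.77): bearing = atan2(-11.99, -23.77) mod 360° = 206.77° ≈ 207°.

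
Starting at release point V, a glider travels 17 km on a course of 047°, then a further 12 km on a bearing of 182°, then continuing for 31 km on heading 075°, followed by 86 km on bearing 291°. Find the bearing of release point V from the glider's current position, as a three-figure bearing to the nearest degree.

Leg 1 (047°, 17 km): east 17 sin 47° = 12.43, north 17 cos 47° = 11.59
Leg 2 (182°, 12 km): east 12 sin 182° = -0.42, north 12 cos 182° = -11.99
Leg 3 (075°, 31 km): east 31 sin 75° = 29.94, north 31 cos 75° = 8.02
Leg 4 (291°, 86 km): east 86 sin 291° = -80.29, north 86 cos 291° = 30.82
Net displacement: -38.33 east, 38.44 north. Direction back to start is (38.33, -38.44): bearing = atan2(38.33, -38.44) mod 360° = 135.09° ≈ 135°.

135°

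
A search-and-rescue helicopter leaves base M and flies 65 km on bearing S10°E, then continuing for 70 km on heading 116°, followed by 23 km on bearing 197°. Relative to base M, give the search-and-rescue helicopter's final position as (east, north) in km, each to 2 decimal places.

(67.48, -116.69)

Leg 1 (S10°E, 65 km): east 65 sin 170° = 11.29, north 65 cos 170° = -64.01
Leg 2 (116°, 70 km): east 70 sin 116° = 62.92, north 70 cos 116° = -30.69
Leg 3 (197°, 23 km): east 23 sin 197° = -6.72, north 23 cos 197° = -22.00
Summing: 67.48 km east, -116.69 km north → (67.48, -116.69).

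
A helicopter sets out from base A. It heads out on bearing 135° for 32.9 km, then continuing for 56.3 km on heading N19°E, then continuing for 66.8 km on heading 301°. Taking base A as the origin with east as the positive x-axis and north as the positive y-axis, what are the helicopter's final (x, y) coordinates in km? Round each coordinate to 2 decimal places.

(-15.67, 64.37)

Leg 1 (135°, 32.9 km): east 32.9 sin 135° = 23.26, north 32.9 cos 135° = -23.26
Leg 2 (N19°E, 56.3 km): east 56.3 sin 19° = 18.33, north 56.3 cos 19° = 53.23
Leg 3 (301°, 66.8 km): east 66.8 sin 301° = -57.26, north 66.8 cos 301° = 34.40
Summing: -15.67 km east, 64.37 km north → (-15.67, 64.37).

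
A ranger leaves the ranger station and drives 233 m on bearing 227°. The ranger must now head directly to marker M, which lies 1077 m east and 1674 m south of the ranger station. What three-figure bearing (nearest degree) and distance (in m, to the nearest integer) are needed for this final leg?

Leg 1 (227°, 233 m): east 233 sin 227° = -170.41, north 233 cos 227° = -158.91
Current position: (-170.41, -158.91). Target: (1077, -1674). Remaining: Δeast = 1247.41, Δnorth = -1515.09.
Bearing = atan2(1247.41, -1515.09) mod 360° = 140.53°; distance = √((1247.41)² + (-1515.09)²) = 1962.532 m.

141°, 1963 m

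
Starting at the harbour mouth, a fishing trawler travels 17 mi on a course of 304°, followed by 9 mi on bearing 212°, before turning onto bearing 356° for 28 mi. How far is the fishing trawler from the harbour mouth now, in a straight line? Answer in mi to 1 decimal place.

36.4 mi

Leg 1 (304°, 17 mi): east 17 sin 304° = -14.09, north 17 cos 304° = 9.51
Leg 2 (212°, 9 mi): east 9 sin 212° = -4.77, north 9 cos 212° = -7.63
Leg 3 (356°, 28 mi): east 28 sin 356° = -1.95, north 28 cos 356° = 27.93
Net: -20.82 east, 29.81 north. Distance = √((-20.82)² + (29.81)²) = 36.355 mi.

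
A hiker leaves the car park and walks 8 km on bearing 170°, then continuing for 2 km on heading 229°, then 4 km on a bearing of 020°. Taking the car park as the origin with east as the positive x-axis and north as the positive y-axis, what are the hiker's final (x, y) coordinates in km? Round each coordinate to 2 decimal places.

(1.25, -5.43)

Leg 1 (170°, 8 km): east 8 sin 170° = 1.39, north 8 cos 170° = -7.88
Leg 2 (229°, 2 km): east 2 sin 229° = -1.51, north 2 cos 229° = -1.31
Leg 3 (020°, 4 km): east 4 sin 20° = 1.37, north 4 cos 20° = 3.76
Summing: 1.25 km east, -5.43 km north → (1.25, -5.43).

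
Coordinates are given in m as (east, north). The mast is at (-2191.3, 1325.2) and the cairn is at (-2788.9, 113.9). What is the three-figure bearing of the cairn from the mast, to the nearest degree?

Δeast = -2788.9 − -2191.3 = -597.60; Δnorth = 113.9 − 1325.2 = -1211.30.
Bearing = atan2(Δeast, Δnorth) mod 360° = 206.26° ≈ 206°.

206°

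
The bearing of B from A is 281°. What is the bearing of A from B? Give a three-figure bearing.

Back-bearing = 281° − 180° = 101°.

101°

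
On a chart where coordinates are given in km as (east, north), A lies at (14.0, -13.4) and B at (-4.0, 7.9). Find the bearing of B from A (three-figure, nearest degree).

Δeast = -4.0 − 14.0 = -18.00; Δnorth = 7.9 − -13.4 = 21.30.
Bearing = atan2(Δeast, Δnorth) mod 360° = 319.80° ≈ 320°.

320°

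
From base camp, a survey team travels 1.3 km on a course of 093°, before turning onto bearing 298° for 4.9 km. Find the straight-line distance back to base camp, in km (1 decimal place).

3.8 km

Leg 1 (093°, 1.3 km): east 1.3 sin 93° = 1.30, north 1.3 cos 93° = -0.07
Leg 2 (298°, 4.9 km): east 4.9 sin 298° = -4.33, north 4.9 cos 298° = 2.30
Net: -3.03 east, 2.23 north. Distance = √((-3.03)² + (2.23)²) = 3.762 km.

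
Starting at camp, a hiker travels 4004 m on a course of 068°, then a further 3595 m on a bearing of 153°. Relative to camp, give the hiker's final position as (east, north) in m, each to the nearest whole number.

(5345, -1703)

Leg 1 (068°, 4004 m): east 4004 sin 68° = 3712.44, north 4004 cos 68° = 1499.92
Leg 2 (153°, 3595 m): east 3595 sin 153° = 1632.10, north 3595 cos 153° = -3203.17
Summing: 5344.54 m east, -1703.24 m north → (5345, -1703).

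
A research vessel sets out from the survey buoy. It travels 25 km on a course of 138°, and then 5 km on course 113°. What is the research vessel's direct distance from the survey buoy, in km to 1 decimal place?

29.6 km

Leg 1 (138°, 25 km): east 25 sin 138° = 16.73, north 25 cos 138° = -18.58
Leg 2 (113°, 5 km): east 5 sin 113° = 4.60, north 5 cos 113° = -1.95
Net: 21.33 east, -20.53 north. Distance = √((21.33)² + (-20.53)²) = 29.607 km.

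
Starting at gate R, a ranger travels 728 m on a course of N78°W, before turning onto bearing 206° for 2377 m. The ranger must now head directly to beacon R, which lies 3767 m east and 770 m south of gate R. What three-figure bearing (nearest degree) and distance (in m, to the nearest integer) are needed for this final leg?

Leg 1 (N78°W, 728 m): east 728 sin 282° = -712.09, north 728 cos 282° = 151.36
Leg 2 (206°, 2377 m): east 2377 sin 206° = -1042.01, north 2377 cos 206° = -2136.43
Current position: (-1754.10, -1985.07). Target: (3767, -770). Remaining: Δeast = 5521.10, Δnorth = 1215.07.
Bearing = atan2(5521.10, 1215.07) mod 360° = 77.59°; distance = √((5521.10)² + (1215.07)²) = 5653.224 m.

078°, 5653 m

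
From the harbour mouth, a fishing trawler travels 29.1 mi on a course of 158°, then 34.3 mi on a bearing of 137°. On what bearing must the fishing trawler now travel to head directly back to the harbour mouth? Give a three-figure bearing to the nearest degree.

Leg 1 (158°, 29.1 mi): east 29.1 sin 158° = 10.90, north 29.1 cos 158° = -26.98
Leg 2 (137°, 34.3 mi): east 34.3 sin 137° = 23.39, north 34.3 cos 137° = -25.09
Net displacement: 34.29 east, -52.07 north. Direction back to start is (-34.29, 52.07): bearing = atan2(-34.29, 52.07) mod 360° = 326.63° ≈ 327°.

327°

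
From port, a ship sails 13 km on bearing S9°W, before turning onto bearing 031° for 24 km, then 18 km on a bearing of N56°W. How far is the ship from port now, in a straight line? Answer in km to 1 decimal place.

18.4 km

Leg 1 (S9°W, 13 km): east 13 sin 189° = -2.03, north 13 cos 189° = -12.84
Leg 2 (031°, 24 km): east 24 sin 31° = 12.36, north 24 cos 31° = 20.57
Leg 3 (N56°W, 18 km): east 18 sin 304° = -14.92, north 18 cos 304° = 10.07
Net: -4.60 east, 17.80 north. Distance = √((-4.60)² + (17.80)²) = 18.381 km.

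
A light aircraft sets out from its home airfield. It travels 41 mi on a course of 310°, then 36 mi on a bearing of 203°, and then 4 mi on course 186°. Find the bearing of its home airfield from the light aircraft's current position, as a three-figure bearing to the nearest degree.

077°

Leg 1 (310°, 41 mi): east 41 sin 310° = -31.41, north 41 cos 310° = 26.35
Leg 2 (203°, 36 mi): east 36 sin 203° = -14.07, north 36 cos 203° = -33.14
Leg 3 (186°, 4 mi): east 4 sin 186° = -0.42, north 4 cos 186° = -3.98
Net displacement: -45.89 east, -10.76 north. Direction back to start is (45.89, 10.76): bearing = atan2(45.89, 10.76) mod 360° = 76.80° ≈ 077°.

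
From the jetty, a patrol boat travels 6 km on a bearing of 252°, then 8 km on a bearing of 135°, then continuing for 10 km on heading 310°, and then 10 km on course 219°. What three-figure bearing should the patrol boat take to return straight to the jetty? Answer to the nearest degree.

058°

Leg 1 (252°, 6 km): east 6 sin 252° = -5.71, north 6 cos 252° = -1.85
Leg 2 (135°, 8 km): east 8 sin 135° = 5.66, north 8 cos 135° = -5.66
Leg 3 (310°, 10 km): east 10 sin 310° = -7.66, north 10 cos 310° = 6.43
Leg 4 (219°, 10 km): east 10 sin 219° = -6.29, north 10 cos 219° = -7.77
Net displacement: -14.00 east, -8.85 north. Direction back to start is (14.00, 8.85): bearing = atan2(14.00, 8.85) mod 360° = 57.69° ≈ 058°.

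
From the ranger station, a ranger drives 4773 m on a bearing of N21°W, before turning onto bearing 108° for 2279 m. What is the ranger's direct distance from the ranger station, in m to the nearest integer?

3779 m

Leg 1 (N21°W, 4773 m): east 4773 sin 339° = -1710.49, north 4773 cos 339° = 4455.98
Leg 2 (108°, 2279 m): east 2279 sin 108° = 2167.46, north 2279 cos 108° = -704.25
Net: 456.97 east, 3751.73 north. Distance = √((456.97)² + (3751.73)²) = 3779.457 m.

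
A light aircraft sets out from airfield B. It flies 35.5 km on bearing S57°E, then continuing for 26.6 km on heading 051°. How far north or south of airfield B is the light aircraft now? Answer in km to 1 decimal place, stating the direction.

Leg 1 (S57°E, 35.5 km): east 35.5 sin 123° = 29.77, north 35.5 cos 123° = -19.33
Leg 2 (051°, 26.6 km): east 26.6 sin 51° = 20.67, north 26.6 cos 51° = 16.74
Net north component: -2.59 km.

2.6 km south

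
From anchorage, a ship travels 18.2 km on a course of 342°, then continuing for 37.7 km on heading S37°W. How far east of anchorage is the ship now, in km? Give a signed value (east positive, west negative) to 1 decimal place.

Leg 1 (342°, 18.2 km): east 18.2 sin 342° = -5.62, north 18.2 cos 342° = 17.31
Leg 2 (S37°W, 37.7 km): east 37.7 sin 217° = -22.69, north 37.7 cos 217° = -30.11
Net east component: -28.31 km.

-28.3 km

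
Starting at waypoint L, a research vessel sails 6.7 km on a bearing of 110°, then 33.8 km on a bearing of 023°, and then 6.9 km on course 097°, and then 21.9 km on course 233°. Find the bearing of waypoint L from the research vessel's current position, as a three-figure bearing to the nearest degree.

Leg 1 (110°, 6.7 km): east 6.7 sin 110° = 6.30, north 6.7 cos 110° = -2.29
Leg 2 (023°, 33.8 km): east 33.8 sin 23° = 13.21, north 33.8 cos 23° = 31.11
Leg 3 (097°, 6.9 km): east 6.9 sin 97° = 6.85, north 6.9 cos 97° = -0.84
Leg 4 (233°, 21.9 km): east 21.9 sin 233° = -17.49, north 21.9 cos 233° = -13.18
Net displacement: 8.86 east, 14.80 north. Direction back to start is (-8.86, -14.80): bearing = atan2(-8.86, -14.80) mod 360° = 210.91° ≈ 211°.

211°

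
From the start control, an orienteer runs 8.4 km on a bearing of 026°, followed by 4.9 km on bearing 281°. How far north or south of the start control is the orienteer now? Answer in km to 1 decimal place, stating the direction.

Leg 1 (026°, 8.4 km): east 8.4 sin 26° = 3.68, north 8.4 cos 26° = 7.55
Leg 2 (281°, 4.9 km): east 4.9 sin 281° = -4.81, north 4.9 cos 281° = 0.93
Net north component: 8.48 km.

8.5 km north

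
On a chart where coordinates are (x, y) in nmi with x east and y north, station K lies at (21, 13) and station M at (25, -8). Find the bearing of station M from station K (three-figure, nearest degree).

Δeast = 25 − 21 = 4.00; Δnorth = -8 − 13 = -21.00.
Bearing = atan2(Δeast, Δnorth) mod 360° = 169.22° ≈ 169°.

169°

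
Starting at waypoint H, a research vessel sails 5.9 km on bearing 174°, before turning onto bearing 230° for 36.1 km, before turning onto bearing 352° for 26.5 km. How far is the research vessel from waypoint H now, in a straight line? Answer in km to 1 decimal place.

Leg 1 (174°, 5.9 km): east 5.9 sin 174° = 0.62, north 5.9 cos 174° = -5.87
Leg 2 (230°, 36.1 km): east 36.1 sin 230° = -27.65, north 36.1 cos 230° = -23.20
Leg 3 (352°, 26.5 km): east 26.5 sin 352° = -3.69, north 26.5 cos 352° = 26.24
Net: -30.73 east, -2.83 north. Distance = √((-30.73)² + (-2.83)²) = 30.856 km.

30.9 km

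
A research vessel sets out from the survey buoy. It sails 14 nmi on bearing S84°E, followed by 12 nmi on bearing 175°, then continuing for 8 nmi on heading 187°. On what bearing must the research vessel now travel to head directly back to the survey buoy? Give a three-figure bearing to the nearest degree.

Leg 1 (S84°E, 14 nmi): east 14 sin 96° = 13.92, north 14 cos 96° = -1.46
Leg 2 (175°, 12 nmi): east 12 sin 175° = 1.05, north 12 cos 175° = -11.95
Leg 3 (187°, 8 nmi): east 8 sin 187° = -0.97, north 8 cos 187° = -7.94
Net displacement: 13.99 east, -21.36 north. Direction back to start is (-13.99, 21.36): bearing = atan2(-13.99, 21.36) mod 360° = 326.77° ≈ 327°.

327°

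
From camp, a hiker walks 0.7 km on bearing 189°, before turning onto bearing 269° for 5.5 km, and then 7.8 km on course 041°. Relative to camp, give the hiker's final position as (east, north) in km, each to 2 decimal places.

(-0.49, 5.10)

Leg 1 (189°, 0.7 km): east 0.7 sin 189° = -0.11, north 0.7 cos 189° = -0.69
Leg 2 (269°, 5.5 km): east 5.5 sin 269° = -5.50, north 5.5 cos 269° = -0.10
Leg 3 (041°, 7.8 km): east 7.8 sin 41° = 5.12, north 7.8 cos 41° = 5.89
Summing: -0.49 km east, 5.10 km north → (-0.49, 5.10).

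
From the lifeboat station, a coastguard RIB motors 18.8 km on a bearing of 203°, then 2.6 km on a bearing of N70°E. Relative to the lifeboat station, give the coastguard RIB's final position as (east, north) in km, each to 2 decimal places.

(-4.90, -16.42)

Leg 1 (203°, 18.8 km): east 18.8 sin 203° = -7.35, north 18.8 cos 203° = -17.31
Leg 2 (N70°E, 2.6 km): east 2.6 sin 70° = 2.44, north 2.6 cos 70° = 0.89
Summing: -4.90 km east, -16.42 km north → (-4.90, -16.42).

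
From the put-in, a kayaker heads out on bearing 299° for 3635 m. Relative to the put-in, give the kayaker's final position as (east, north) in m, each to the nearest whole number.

(-3179, 1762)

Leg 1 (299°, 3635 m): east 3635 sin 299° = -3179.24, north 3635 cos 299° = 1762.28
Summing: -3179.24 m east, 1762.28 m north → (-3179, 1762).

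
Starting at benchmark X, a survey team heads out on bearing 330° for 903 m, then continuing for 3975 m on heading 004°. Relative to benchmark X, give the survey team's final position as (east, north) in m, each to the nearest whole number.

Leg 1 (330°, 903 m): east 903 sin 330° = -451.50, north 903 cos 330° = 782.02
Leg 2 (004°, 3975 m): east 3975 sin 4° = 277.28, north 3975 cos 4° = 3965.32
Summing: -174.22 m east, 4747.34 m north → (-174, 4747).

(-174, 4747)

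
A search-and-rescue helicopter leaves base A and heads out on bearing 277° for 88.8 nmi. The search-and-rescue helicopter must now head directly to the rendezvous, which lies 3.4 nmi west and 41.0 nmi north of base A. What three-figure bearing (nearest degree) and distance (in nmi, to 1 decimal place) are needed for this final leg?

Leg 1 (277°, 88.8 nmi): east 88.8 sin 277° = -88.14, north 88.8 cos 277° = 10.82
Current position: (-88.14, 10.82). Target: (-3.4, 41.0). Remaining: Δeast = 84.74, Δnorth = 30.18.
Bearing = atan2(84.74, 30.18) mod 360° = 70.40°; distance = √((84.74)² + (30.18)²) = 89.951 nmi.

070°, 90.0 nmi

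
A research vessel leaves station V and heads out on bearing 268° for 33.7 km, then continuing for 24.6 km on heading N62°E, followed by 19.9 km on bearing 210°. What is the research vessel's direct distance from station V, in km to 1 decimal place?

23.0 km

Leg 1 (268°, 33.7 km): east 33.7 sin 268° = -33.68, north 33.7 cos 268° = -1.18
Leg 2 (N62°E, 24.6 km): east 24.6 sin 62° = 21.72, north 24.6 cos 62° = 11.55
Leg 3 (210°, 19.9 km): east 19.9 sin 210° = -9.95, north 19.9 cos 210° = -17.23
Net: -21.91 east, -6.86 north. Distance = √((-21.91)² + (-6.86)²) = 22.958 km.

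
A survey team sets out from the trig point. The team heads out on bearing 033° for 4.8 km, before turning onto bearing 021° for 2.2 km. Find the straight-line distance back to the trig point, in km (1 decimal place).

7.0 km

Leg 1 (033°, 4.8 km): east 4.8 sin 33° = 2.61, north 4.8 cos 33° = 4.03
Leg 2 (021°, 2.2 km): east 2.2 sin 21° = 0.79, north 2.2 cos 21° = 2.05
Net: 3.40 east, 6.08 north. Distance = √((3.40)² + (6.08)²) = 6.967 km.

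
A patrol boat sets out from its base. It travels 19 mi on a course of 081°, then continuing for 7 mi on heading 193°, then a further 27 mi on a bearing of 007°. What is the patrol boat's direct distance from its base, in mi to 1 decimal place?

Leg 1 (081°, 19 mi): east 19 sin 81° = 18.77, north 19 cos 81° = 2.97
Leg 2 (193°, 7 mi): east 7 sin 193° = -1.57, north 7 cos 193° = -6.82
Leg 3 (007°, 27 mi): east 27 sin 7° = 3.29, north 27 cos 7° = 26.80
Net: 20.48 east, 22.95 north. Distance = √((20.48)² + (22.95)²) = 30.761 mi.

30.8 mi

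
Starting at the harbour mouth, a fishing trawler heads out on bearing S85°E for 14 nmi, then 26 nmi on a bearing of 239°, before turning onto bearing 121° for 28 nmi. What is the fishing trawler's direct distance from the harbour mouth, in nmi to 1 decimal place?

Leg 1 (S85°E, 14 nmi): east 14 sin 95° = 13.95, north 14 cos 95° = -1.22
Leg 2 (239°, 26 nmi): east 26 sin 239° = -22.29, north 26 cos 239° = -13.39
Leg 3 (121°, 28 nmi): east 28 sin 121° = 24.00, north 28 cos 121° = -14.42
Net: 15.66 east, -29.03 north. Distance = √((15.66)² + (-29.03)²) = 32.987 nmi.

33.0 nmi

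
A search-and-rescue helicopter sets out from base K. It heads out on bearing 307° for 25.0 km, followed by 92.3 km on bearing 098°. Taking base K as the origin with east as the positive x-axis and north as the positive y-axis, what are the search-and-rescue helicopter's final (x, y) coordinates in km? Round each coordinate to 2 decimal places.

(71.44, 2.20)

Leg 1 (307°, 25.0 km): east 25.0 sin 307° = -19.97, north 25.0 cos 307° = 15.05
Leg 2 (098°, 92.3 km): east 92.3 sin 98° = 91.40, north 92.3 cos 98° = -12.85
Summing: 71.44 km east, 2.20 km north → (71.44, 2.20).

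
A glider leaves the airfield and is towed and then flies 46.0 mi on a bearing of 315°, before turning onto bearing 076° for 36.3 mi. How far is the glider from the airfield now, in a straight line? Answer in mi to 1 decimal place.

41.4 mi

Leg 1 (315°, 46.0 mi): east 46.0 sin 315° = -32.53, north 46.0 cos 315° = 32.53
Leg 2 (076°, 36.3 mi): east 36.3 sin 76° = 35.22, north 36.3 cos 76° = 8.78
Net: 2.69 east, 41.31 north. Distance = √((2.69)² + (41.31)²) = 41.396 mi.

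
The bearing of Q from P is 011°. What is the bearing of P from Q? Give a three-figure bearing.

191°

Back-bearing = 011° + 180° = 191°.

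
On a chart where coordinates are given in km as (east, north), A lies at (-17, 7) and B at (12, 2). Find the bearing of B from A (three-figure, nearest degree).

Δeast = 12 − -17 = 29.00; Δnorth = 2 − 7 = -5.00.
Bearing = atan2(Δeast, Δnorth) mod 360° = 99.78° ≈ 100°.

100°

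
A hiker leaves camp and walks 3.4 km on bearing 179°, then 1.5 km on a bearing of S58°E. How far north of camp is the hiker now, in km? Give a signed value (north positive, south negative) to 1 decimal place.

Leg 1 (179°, 3.4 km): east 3.4 sin 179° = 0.06, north 3.4 cos 179° = -3.40
Leg 2 (S58°E, 1.5 km): east 1.5 sin 122° = 1.27, north 1.5 cos 122° = -0.79
Net north component: -4.19 km.

-4.2 km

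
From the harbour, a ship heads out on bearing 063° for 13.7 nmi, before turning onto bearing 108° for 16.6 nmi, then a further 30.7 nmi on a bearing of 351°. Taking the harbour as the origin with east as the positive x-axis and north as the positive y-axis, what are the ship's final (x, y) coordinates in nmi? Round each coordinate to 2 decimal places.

(23.19, 31.41)

Leg 1 (063°, 13.7 nmi): east 13.7 sin 63° = 12.21, north 13.7 cos 63° = 6.22
Leg 2 (108°, 16.6 nmi): east 16.6 sin 108° = 15.79, north 16.6 cos 108° = -5.13
Leg 3 (351°, 30.7 nmi): east 30.7 sin 351° = -4.80, north 30.7 cos 351° = 30.32
Summing: 23.19 nmi east, 31.41 nmi north → (23.19, 31.41).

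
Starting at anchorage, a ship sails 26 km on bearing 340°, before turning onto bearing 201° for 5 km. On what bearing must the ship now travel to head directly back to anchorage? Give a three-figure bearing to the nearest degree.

152°

Leg 1 (340°, 26 km): east 26 sin 340° = -8.89, north 26 cos 340° = 24.43
Leg 2 (201°, 5 km): east 5 sin 201° = -1.79, north 5 cos 201° = -4.67
Net displacement: -10.68 east, 19.76 north. Direction back to start is (10.68, -19.76): bearing = atan2(10.68, -19.76) mod 360° = 151.60° ≈ 152°.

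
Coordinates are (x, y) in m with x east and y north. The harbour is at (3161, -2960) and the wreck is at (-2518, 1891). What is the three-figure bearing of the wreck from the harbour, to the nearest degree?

Δeast = -2518 − 3161 = -5679.00; Δnorth = 1891 − -2960 = 4851.00.
Bearing = atan2(Δeast, Δnorth) mod 360° = 310.50° ≈ 311°.

311°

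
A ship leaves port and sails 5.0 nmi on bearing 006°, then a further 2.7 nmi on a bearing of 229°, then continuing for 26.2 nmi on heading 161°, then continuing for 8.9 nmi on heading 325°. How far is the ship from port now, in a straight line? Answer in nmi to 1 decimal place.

14.4 nmi

Leg 1 (006°, 5.0 nmi): east 5.0 sin 6° = 0.52, north 5.0 cos 6° = 4.97
Leg 2 (229°, 2.7 nmi): east 2.7 sin 229° = -2.04, north 2.7 cos 229° = -1.77
Leg 3 (161°, 26.2 nmi): east 26.2 sin 161° = 8.53, north 26.2 cos 161° = -24.77
Leg 4 (325°, 8.9 nmi): east 8.9 sin 325° = -5.10, north 8.9 cos 325° = 7.29
Net: 1.91 east, -14.28 north. Distance = √((1.91)² + (-14.28)²) = 14.408 nmi.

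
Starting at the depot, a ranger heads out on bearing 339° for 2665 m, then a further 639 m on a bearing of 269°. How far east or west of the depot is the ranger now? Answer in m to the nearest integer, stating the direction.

Leg 1 (339°, 2665 m): east 2665 sin 339° = -955.05, north 2665 cos 339° = 2487.99
Leg 2 (269°, 639 m): east 639 sin 269° = -638.90, north 639 cos 269° = -11.15
Net east component: -1593.95 m.

1594 m west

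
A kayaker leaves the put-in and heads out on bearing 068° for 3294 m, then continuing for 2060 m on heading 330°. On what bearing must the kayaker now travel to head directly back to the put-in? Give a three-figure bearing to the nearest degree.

214°

Leg 1 (068°, 3294 m): east 3294 sin 68° = 3054.14, north 3294 cos 68° = 1233.95
Leg 2 (330°, 2060 m): east 2060 sin 330° = -1030.00, north 2060 cos 330° = 1784.01
Net displacement: 2024.14 east, 3017.97 north. Direction back to start is (-2024.14, -3017.97): bearing = atan2(-2024.14, -3017.97) mod 360° = 213.85° ≈ 214°.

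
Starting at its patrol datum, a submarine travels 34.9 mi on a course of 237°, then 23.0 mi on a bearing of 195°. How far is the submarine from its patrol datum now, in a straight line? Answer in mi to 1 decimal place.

54.2 mi

Leg 1 (237°, 34.9 mi): east 34.9 sin 237° = -29.27, north 34.9 cos 237° = -19.01
Leg 2 (195°, 23.0 mi): east 23.0 sin 195° = -5.95, north 23.0 cos 195° = -22.22
Net: -35.22 east, -41.22 north. Distance = √((-35.22)² + (-41.22)²) = 54.222 mi.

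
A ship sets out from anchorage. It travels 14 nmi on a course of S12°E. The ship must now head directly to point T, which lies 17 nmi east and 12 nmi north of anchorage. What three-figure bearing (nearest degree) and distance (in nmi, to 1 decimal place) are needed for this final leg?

029°, 29.3 nmi

Leg 1 (S12°E, 14 nmi): east 14 sin 168° = 2.91, north 14 cos 168° = -13.69
Current position: (2.91, -13.69). Target: (17, 12). Remaining: Δeast = 14.09, Δnorth = 25.69.
Bearing = atan2(14.09, 25.69) mod 360° = 28.74°; distance = √((14.09)² + (25.69)²) = 29.303 nmi.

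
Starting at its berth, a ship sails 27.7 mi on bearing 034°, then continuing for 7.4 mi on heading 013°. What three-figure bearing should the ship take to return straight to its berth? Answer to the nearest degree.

210°

Leg 1 (034°, 27.7 mi): east 27.7 sin 34° = 15.49, north 27.7 cos 34° = 22.96
Leg 2 (013°, 7.4 mi): east 7.4 sin 13° = 1.66, north 7.4 cos 13° = 7.21
Net displacement: 17.15 east, 30.17 north. Direction back to start is (-17.15, -30.17): bearing = atan2(-17.15, -30.17) mod 360° = 209.62° ≈ 210°.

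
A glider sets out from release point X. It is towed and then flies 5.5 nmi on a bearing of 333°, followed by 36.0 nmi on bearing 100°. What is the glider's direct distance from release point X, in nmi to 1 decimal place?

Leg 1 (333°, 5.5 nmi): east 5.5 sin 333° = -2.50, north 5.5 cos 333° = 4.90
Leg 2 (100°, 36.0 nmi): east 36.0 sin 100° = 35.45, north 36.0 cos 100° = -6.25
Net: 32.96 east, -1.35 north. Distance = √((32.96)² + (-1.35)²) = 32.984 nmi.

33.0 nmi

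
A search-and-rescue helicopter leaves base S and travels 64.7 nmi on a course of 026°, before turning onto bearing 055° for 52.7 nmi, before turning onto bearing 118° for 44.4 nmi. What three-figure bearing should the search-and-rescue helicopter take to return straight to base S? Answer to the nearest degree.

239°

Leg 1 (026°, 64.7 nmi): east 64.7 sin 26° = 28.36, north 64.7 cos 26° = 58.15
Leg 2 (055°, 52.7 nmi): east 52.7 sin 55° = 43.17, north 52.7 cos 55° = 30.23
Leg 3 (118°, 44.4 nmi): east 44.4 sin 118° = 39.20, north 44.4 cos 118° = -20.84
Net displacement: 110.73 east, 67.53 north. Direction back to start is (-110.73, -67.53): bearing = atan2(-110.73, -67.53) mod 360° = 238.62° ≈ 239°.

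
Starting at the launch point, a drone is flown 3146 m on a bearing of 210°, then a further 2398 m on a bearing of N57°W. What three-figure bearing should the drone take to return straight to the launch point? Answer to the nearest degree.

068°

Leg 1 (210°, 3146 m): east 3146 sin 210° = -1573.00, north 3146 cos 210° = -2724.52
Leg 2 (N57°W, 2398 m): east 2398 sin 303° = -2011.13, north 2398 cos 303° = 1306.04
Net displacement: -3584.13 east, -1418.47 north. Direction back to start is (3584.13, 1418.47): bearing = atan2(3584.13, 1418.47) mod 360° = 68.41° ≈ 068°.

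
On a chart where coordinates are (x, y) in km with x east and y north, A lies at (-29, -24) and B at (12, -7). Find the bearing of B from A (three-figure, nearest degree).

Δeast = 12 − -29 = 41.00; Δnorth = -7 − -24 = 17.00.
Bearing = atan2(Δeast, Δnorth) mod 360° = 67.48° ≈ 067°.

067°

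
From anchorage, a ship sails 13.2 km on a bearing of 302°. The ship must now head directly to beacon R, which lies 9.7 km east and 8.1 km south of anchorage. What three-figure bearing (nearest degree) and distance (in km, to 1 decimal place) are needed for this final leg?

126°, 25.8 km

Leg 1 (302°, 13.2 km): east 13.2 sin 302° = -11.19, north 13.2 cos 302° = 6.99
Current position: (-11.19, 6.99). Target: (9.7, -8.1). Remaining: Δeast = 20.89, Δnorth = -15.09.
Bearing = atan2(20.89, -15.09) mod 360° = 125.85°; distance = √((20.89)² + (-15.09)²) = 25.776 km.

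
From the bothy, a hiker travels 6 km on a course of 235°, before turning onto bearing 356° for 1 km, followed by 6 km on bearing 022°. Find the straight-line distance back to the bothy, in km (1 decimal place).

Leg 1 (235°, 6 km): east 6 sin 235° = -4.91, north 6 cos 235° = -3.44
Leg 2 (356°, 1 km): east 1 sin 356° = -0.07, north 1 cos 356° = 1.00
Leg 3 (022°, 6 km): east 6 sin 22° = 2.25, north 6 cos 22° = 5.56
Net: -2.74 east, 3.12 north. Distance = √((-2.74)² + (3.12)²) = 4.150 km.

4.1 km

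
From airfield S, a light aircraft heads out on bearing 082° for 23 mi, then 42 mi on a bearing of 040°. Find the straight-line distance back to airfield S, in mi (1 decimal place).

61.1 mi

Leg 1 (082°, 23 mi): east 23 sin 82° = 22.78, north 23 cos 82° = 3.20
Leg 2 (040°, 42 mi): east 42 sin 40° = 27.00, north 42 cos 40° = 32.17
Net: 49.77 east, 35.37 north. Distance = √((49.77)² + (35.37)²) = 61.064 mi.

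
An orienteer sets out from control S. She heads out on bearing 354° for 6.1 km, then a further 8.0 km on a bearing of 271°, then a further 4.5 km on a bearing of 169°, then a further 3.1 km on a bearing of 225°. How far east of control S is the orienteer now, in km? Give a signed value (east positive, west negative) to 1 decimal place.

-10.0 km

Leg 1 (354°, 6.1 km): east 6.1 sin 354° = -0.64, north 6.1 cos 354° = 6.07
Leg 2 (271°, 8.0 km): east 8.0 sin 271° = -8.00, north 8.0 cos 271° = 0.14
Leg 3 (169°, 4.5 km): east 4.5 sin 169° = 0.86, north 4.5 cos 169° = -4.42
Leg 4 (225°, 3.1 km): east 3.1 sin 225° = -2.19, north 3.1 cos 225° = -2.19
Net east component: -9.97 km.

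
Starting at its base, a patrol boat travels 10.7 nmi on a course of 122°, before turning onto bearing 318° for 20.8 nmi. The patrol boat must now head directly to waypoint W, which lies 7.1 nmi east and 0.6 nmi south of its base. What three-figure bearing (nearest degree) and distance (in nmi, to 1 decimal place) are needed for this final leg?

131°, 15.8 nmi

Leg 1 (122°, 10.7 nmi): east 10.7 sin 122° = 9.07, north 10.7 cos 122° = -5.67
Leg 2 (318°, 20.8 nmi): east 20.8 sin 318° = -13.92, north 20.8 cos 318° = 15.46
Current position: (-4.84, 9.79). Target: (7.1, -0.6). Remaining: Δeast = 11.94, Δnorth = -10.39.
Bearing = atan2(11.94, -10.39) mod 360° = 131.01°; distance = √((11.94)² + (-10.39)²) = 15.829 nmi.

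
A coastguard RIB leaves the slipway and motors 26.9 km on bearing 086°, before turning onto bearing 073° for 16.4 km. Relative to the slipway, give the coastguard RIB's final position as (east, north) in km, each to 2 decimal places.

Leg 1 (086°, 26.9 km): east 26.9 sin 86° = 26.83, north 26.9 cos 86° = 1.88
Leg 2 (073°, 16.4 km): east 16.4 sin 73° = 15.68, north 16.4 cos 73° = 4.79
Summing: 42.52 km east, 6.67 km north → (42.52, 6.67).

(42.52, 6.67)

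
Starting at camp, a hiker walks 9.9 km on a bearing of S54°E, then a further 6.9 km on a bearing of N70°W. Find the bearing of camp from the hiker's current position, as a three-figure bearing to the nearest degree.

336°

Leg 1 (S54°E, 9.9 km): east 9.9 sin 126° = 8.01, north 9.9 cos 126° = -5.82
Leg 2 (N70°W, 6.9 km): east 6.9 sin 290° = -6.48, north 6.9 cos 290° = 2.36
Net displacement: 1.53 east, -3.46 north. Direction back to start is (-1.53, 3.46): bearing = atan2(-1.53, 3.46) mod 360° = 336.20° ≈ 336°.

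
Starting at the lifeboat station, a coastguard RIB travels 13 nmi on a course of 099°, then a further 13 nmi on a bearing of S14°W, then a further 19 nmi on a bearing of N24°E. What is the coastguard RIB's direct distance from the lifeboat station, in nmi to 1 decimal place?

Leg 1 (099°, 13 nmi): east 13 sin 99° = 12.84, north 13 cos 99° = -2.03
Leg 2 (S14°W, 13 nmi): east 13 sin 194° = -3.14, north 13 cos 194° = -12.61
Leg 3 (N24°E, 19 nmi): east 19 sin 24° = 7.73, north 19 cos 24° = 17.36
Net: 17.42 east, 2.71 north. Distance = √((17.42)² + (2.71)²) = 17.632 nmi.

17.6 nmi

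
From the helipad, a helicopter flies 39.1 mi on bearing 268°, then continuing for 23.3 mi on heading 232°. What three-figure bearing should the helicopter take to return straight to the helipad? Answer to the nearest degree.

075°

Leg 1 (268°, 39.1 mi): east 39.1 sin 268° = -39.08, north 39.1 cos 268° = -1.36
Leg 2 (232°, 23.3 mi): east 23.3 sin 232° = -18.36, north 23.3 cos 232° = -14.34
Net displacement: -57.44 east, -15.71 north. Direction back to start is (57.44, 15.71): bearing = atan2(57.44, 15.71) mod 360° = 74.70° ≈ 075°.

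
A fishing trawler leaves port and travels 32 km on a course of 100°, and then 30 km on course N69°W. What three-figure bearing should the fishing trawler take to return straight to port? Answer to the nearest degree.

Leg 1 (100°, 32 km): east 32 sin 100° = 31.51, north 32 cos 100° = -5.56
Leg 2 (N69°W, 30 km): east 30 sin 291° = -28.01, north 30 cos 291° = 10.75
Net displacement: 3.51 east, 5.19 north. Direction back to start is (-3.51, -5.19): bearing = atan2(-3.51, -5.19) mod 360° = 214.02° ≈ 214°.

214°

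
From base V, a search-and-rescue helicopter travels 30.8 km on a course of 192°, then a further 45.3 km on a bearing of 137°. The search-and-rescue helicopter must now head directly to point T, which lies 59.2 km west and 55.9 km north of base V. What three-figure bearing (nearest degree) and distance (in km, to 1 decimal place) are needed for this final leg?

Leg 1 (192°, 30.8 km): east 30.8 sin 192° = -6.40, north 30.8 cos 192° = -30.13
Leg 2 (137°, 45.3 km): east 45.3 sin 137° = 30.89, north 45.3 cos 137° = -33.13
Current position: (24.49, -63.26). Target: (-59.2, 55.9). Remaining: Δeast = -83.69, Δnorth = 119.16.
Bearing = atan2(-83.69, 119.16) mod 360° = 324.92°; distance = √((-83.69)² + (119.16)²) = 145.611 km.

325°, 145.6 km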